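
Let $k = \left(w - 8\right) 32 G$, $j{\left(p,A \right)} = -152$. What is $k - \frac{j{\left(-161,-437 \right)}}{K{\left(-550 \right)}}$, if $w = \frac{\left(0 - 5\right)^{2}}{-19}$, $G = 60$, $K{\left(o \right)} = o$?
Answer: $- \frac{93457444}{5225} \approx -17887.0$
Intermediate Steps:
$w = - \frac{25}{19}$ ($w = \left(-5\right)^{2} \left(- \frac{1}{19}\right) = 25 \left(- \frac{1}{19}\right) = - \frac{25}{19} \approx -1.3158$)
$k = - \frac{339840}{19}$ ($k = \left(- \frac{25}{19} - 8\right) 32 \cdot 60 = \left(- \frac{177}{19}\right) 32 \cdot 60 = \left(- \frac{5664}{19}\right) 60 = - \frac{339840}{19} \approx -17886.0$)
$k - \frac{j{\left(-161,-437 \right)}}{K{\left(-550 \right)}} = - \frac{339840}{19} - - \frac{152}{-550} = - \frac{339840}{19} - \left(-152\right) \left(- \frac{1}{550}\right) = - \frac{339840}{19} - \frac{76}{275} = - \frac{93457444}{5225}$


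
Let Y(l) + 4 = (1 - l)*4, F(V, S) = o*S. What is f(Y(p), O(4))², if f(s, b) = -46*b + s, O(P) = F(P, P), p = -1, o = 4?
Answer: 535824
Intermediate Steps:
F(V, S) = 4*S
O(P) = 4*P
Y(l) = -4*l (Y(l) = -4 + (1 - l)*4 = -4 + (4 - 4*l) = -4*l)
f(s, b) = s - 46*b
f(Y(p), O(4))² = (-4*(-1) - 184*4)² = (4 - 46*16)² = (4 - 736)² = (-732)² = 535824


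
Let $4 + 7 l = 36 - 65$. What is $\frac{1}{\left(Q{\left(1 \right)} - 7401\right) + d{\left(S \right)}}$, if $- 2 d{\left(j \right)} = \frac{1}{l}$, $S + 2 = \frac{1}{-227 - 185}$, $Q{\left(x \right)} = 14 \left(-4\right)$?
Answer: $- \frac{66}{492155} \approx -0.0001341$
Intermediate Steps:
$Q{\left(x \right)} = -56$
$l = - \frac{33}{7}$ ($l = - \frac{4}{7} + \frac{36 - 65}{7} = - \frac{4}{7} + \frac{1}{7} \left(-29\right) = - \frac{4}{7} - \frac{29}{7} = - \frac{33}{7} \approx -4.7143$)
$S = - \frac{825}{412}$ ($S = -2 + \frac{1}{-227 - 185} = -2 + \frac{1}{-412} = -2 - \frac{1}{412} = - \frac{825}{412} \approx -2.0024$)
$d{\left(j \right)} = \frac{7}{66}$ ($d{\left(j \right)} = - \frac{1}{2 \left(- \frac{33}{7}\right)} = \left(- \frac{1}{2}\right) \left(- \frac{7}{33}\right) = \frac{7}{66}$)
$\frac{1}{\left(Q{\left(1 \right)} - 7401\right) + d{\left(S \right)}} = \frac{1}{\left(-56 - 7401\right) + \frac{7}{66}} = \frac{1}{-7457 + \frac{7}{66}} = \frac{1}{- \frac{492155}{66}} = - \frac{66}{492155}$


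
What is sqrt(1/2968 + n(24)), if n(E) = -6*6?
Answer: I*sqrt(79280474)/1484 ≈ 6.0*I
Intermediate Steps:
n(E) = -36
sqrt(1/2968 + n(24)) = sqrt(1/2968 - 36) = sqrt(-106847/2968) = I*sqrt(79280474)/1484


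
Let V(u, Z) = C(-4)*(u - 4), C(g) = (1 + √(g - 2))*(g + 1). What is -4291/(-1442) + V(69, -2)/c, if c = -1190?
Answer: 38482/12257 + 39*I*√6/238 ≈ 3.1396 + 0.40139*I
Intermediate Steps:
C(g) = (1 + g)*(1 + √(-2 + g)) (C(g) = (1 + √(-2 + g))*(1 + g) = (1 + g)*(1 + √(-2 + g)))
V(u, Z) = (-4 + u)*(-3 - 3*I*√6) (V(u, Z) = (1 - 4 + √(-2 - 4) - 4*√(-2 - 4))*(u - 4) = (1 - 4 + √(-6) - 4*I*√6)*(-4 + u) = (1 - 4 + I*√6 - 4*I*√6)*(-4 + u) = (-3 - 3*I*√6)*(-4 + u) = (-4 + u)*(-3 - 3*I*√6))
-4291/(-1442) + V(69, -2)/c = -4291/(-1442) - 3*(1 + I*√6)*(-4 + 69)/(-1190) = -4291*(-1/1442) - 3*(1 + I*√6)*65*(-1/1190) = 613/206 + (-195 - 195*I*√6)*(-1/1190) = 613/206 + (39/238 + 39*I*√6/238) = 38482/12257 + 39*I*√6/238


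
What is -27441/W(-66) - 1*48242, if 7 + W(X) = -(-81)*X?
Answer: -258211985/5353 ≈ -48237.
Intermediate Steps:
W(X) = -7 + 81*X (W(X) = -7 - (-81)*X = -7 + 81*X)
-27441/W(-66) - 1*48242 = -27441/(-7 + 81*(-66)) - 1*48242 = -27441/(-7 - 5346) - 48242 = -27441/(-5353) - 48242 = -27441*(-1/5353) - 48242 = 27441/5353 - 48242 = -258211985/5353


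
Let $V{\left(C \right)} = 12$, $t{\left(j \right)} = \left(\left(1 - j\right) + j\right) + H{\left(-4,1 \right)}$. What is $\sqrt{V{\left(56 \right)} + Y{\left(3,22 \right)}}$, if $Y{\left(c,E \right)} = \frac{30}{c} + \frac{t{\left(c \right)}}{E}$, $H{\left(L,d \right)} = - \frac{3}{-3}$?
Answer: $\frac{9 \sqrt{33}}{11} \approx 4.7001$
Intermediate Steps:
$H{\left(L,d \right)} = 1$ ($H{\left(L,d \right)} = \left(-3\right) \left(- \frac{1}{3}\right) = 1$)
$t{\left(j \right)} = 2$ ($t{\left(j \right)} = \left(\left(1 - j\right) + j\right) + 1 = 1 + 1 = 2$)
$Y{\left(c,E \right)} = \frac{2}{E} + \frac{30}{c}$ ($Y{\left(c,E \right)} = \frac{30}{c} + \frac{2}{E} = \frac{2}{E} + \frac{30}{c}$)
$\sqrt{V{\left(56 \right)} + Y{\left(3,22 \right)}} = \sqrt{12 + \left(\frac{2}{22} + \frac{30}{3}\right)} = \sqrt{12 + \left(2 \cdot \frac{1}{22} + 30 \cdot \frac{1}{3}\right)} = \sqrt{12 + \left(\frac{1}{11} + 10\right)} = \sqrt{12 + \frac{111}{11}} = \sqrt{\frac{243}{11}} = \frac{9 \sqrt{33}}{11}$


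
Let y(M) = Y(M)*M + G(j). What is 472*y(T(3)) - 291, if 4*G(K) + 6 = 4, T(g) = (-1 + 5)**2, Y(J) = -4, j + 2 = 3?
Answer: -30735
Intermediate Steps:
j = 1 (j = -2 + 3 = 1)
T(g) = 16 (T(g) = 4**2 = 16)
G(K) = -1/2 (G(K) = -3/2 + (1/4)*4 = -3/2 + 1 = -1/2)
y(M) = -1/2 - 4*M (y(M) = -4*M - 1/2 = -1/2 - 4*M)
472*y(T(3)) - 291 = 472*(-1/2 - 4*16) - 291 = 472*(-1/2 - 64) - 291 = 472*(-129/2) - 291 = -30444 - 291 = -30735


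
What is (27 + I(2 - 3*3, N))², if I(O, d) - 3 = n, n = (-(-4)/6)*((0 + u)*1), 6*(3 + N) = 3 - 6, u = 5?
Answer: 10000/9 ≈ 1111.1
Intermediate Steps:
N = -7/2 (N = -3 + (3 - 6)/6 = -3 + (⅙)*(-3) = -3 - ½ = -7/2 ≈ -3.5000)
n = 10/3 (n = (-(-4)/6)*((0 + 5)*1) = (-(-4)/6)*(5*1) = -4*(-⅙)*5 = (⅔)*5 = 10/3 ≈ 3.3333)
I(O, d) = 19/3 (I(O, d) = 3 + 10/3 = 19/3)
(27 + I(2 - 3*3, N))² = (27 + 19/3)² = (100/3)² = 10000/9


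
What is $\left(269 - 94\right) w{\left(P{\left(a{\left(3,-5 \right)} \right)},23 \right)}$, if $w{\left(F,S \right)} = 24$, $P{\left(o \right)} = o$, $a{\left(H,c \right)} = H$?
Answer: $4200$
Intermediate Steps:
$\left(269 - 94\right) w{\left(P{\left(a{\left(3,-5 \right)} \right)},23 \right)} = \left(269 - 94\right) 24 = 175 \cdot 24 = 4200$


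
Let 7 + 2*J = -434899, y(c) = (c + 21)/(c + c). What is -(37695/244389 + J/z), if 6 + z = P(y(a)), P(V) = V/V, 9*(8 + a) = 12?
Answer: -17714436564/407315 ≈ -43491.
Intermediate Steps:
a = -20/3 (a = -8 + (⅑)*12 = -8 + 4/3 = -20/3 ≈ -6.6667)
y(c) = (21 + c)/(2*c) (y(c) = (21 + c)/((2*c)) = (21 + c)*(1/(2*c)) = (21 + c)/(2*c))
J = -217453 (J = -7/2 + (½)*(-434899) = -7/2 - 434899/2 = -217453)
P(V) = 1
z = -5 (z = -6 + 1 = -5)
-(37695/244389 + J/z) = -(37695/244389 - 217453/(-5)) = -(37695*(1/244389) - 217453*(-⅕)) = -(12565/81463 + 217453/5) = -1*17714436564/407315 = -17714436564/407315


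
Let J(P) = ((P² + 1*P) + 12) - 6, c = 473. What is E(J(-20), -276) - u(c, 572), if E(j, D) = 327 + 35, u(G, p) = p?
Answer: -210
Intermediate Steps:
J(P) = 6 + P + P² (J(P) = ((P² + P) + 12) - 6 = ((P + P²) + 12) - 6 = (12 + P + P²) - 6 = 6 + P + P²)
E(j, D) = 362
E(J(-20), -276) - u(c, 572) = 362 - 1*572 = 362 - 572 = -210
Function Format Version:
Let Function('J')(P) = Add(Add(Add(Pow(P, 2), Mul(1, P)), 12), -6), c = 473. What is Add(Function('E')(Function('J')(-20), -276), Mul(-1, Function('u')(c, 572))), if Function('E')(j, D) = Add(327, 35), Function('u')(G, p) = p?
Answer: -210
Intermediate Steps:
Function('J')(P) = Add(6, P, Pow(P, 2)) (Function('J')(P) = Add(Add(Add(Pow(P, 2), P), 12), -6) = Add(Add(Add(P, Pow(P, 2)), 12), -6) = Add(Add(12, P, Pow(P, 2)), -6) = Add(6, P, Pow(P, 2)))
Function('E')(j, D) = 362
Add(Function('E')(Function('J')(-20), -276), Mul(-1, Function('u')(c, 572))) = Add(362, Mul(-1, 572)) = Add(362, -572) = -210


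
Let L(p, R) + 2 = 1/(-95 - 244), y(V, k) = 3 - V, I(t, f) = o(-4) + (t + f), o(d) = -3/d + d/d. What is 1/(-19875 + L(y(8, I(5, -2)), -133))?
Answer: -339/6738304 ≈ -5.0309e-5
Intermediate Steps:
o(d) = 1 - 3/d (o(d) = -3/d + 1 = 1 - 3/d)
I(t, f) = 7/4 + f + t (I(t, f) = (-3 - 4)/(-4) + (t + f) = -1/4*(-7) + (f + t) = 7/4 + (f + t) = 7/4 + f + t)
L(p, R) = -679/339 (L(p, R) = -2 + 1/(-95 - 244) = -2 + 1/(-339) = -2 - 1/339 = -679/339)
1/(-19875 + L(y(8, I(5, -2)), -133)) = 1/(-19875 - 679/339) = 1/(-6738304/339) = -339/6738304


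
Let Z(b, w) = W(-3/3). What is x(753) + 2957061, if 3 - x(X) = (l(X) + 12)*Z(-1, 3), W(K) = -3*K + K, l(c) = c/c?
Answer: 2957038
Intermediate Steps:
l(c) = 1
W(K) = -2*K
Z(b, w) = 2 (Z(b, w) = -(-6)/3 = -2*(-1) = 2)
x(X) = -23 (x(X) = 3 - (1 + 12)*2 = 3 - 13*2 = 3 - 1*26 = 3 - 26 = -23)
x(753) + 2957061 = -23 + 2957061 = 2957038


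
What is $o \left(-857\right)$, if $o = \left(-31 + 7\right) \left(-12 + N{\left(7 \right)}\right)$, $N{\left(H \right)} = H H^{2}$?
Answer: $6808008$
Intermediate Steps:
$N{\left(H \right)} = H^{3}$
$o = -7944$ ($o = \left(-31 + 7\right) \left(-12 + 7^{3}\right) = - 24 \left(-12 + 343\right) = \left(-24\right) 331 = -7944$)
$o \left(-857\right) = \left(-7944\right) \left(-857\right) = 6808008$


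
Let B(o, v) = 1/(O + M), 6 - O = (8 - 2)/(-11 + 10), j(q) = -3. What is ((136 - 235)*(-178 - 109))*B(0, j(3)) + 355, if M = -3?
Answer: 3512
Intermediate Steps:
O = 12 (O = 6 - (8 - 2)/(-11 + 10) = 6 - 6/(-1) = 6 - 6*(-1) = 6 - 1*(-6) = 6 + 6 = 12)
B(o, v) = 1/9 (B(o, v) = 1/(12 - 3) = 1/9)
((136 - 235)*(-178 - 109))*B(0, j(3)) + 355 = ((136 - 235)*(-178 - 109))*(1/9) + 355 = -99*(-287)*(1/9) + 355 = 28413*(1/9) + 355 = 3157 + 355 = 3512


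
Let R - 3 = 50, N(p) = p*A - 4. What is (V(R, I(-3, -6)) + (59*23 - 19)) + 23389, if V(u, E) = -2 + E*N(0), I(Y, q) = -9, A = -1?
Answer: 24761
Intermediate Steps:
N(p) = -4 - p (N(p) = p*(-1) - 4 = -p - 4 = -4 - p)
R = 53 (R = 3 + 50 = 53)
V(u, E) = -2 - 4*E (V(u, E) = -2 + E*(-4 - 1*0) = -2 + E*(-4 + 0) = -2 + E*(-4) = -2 - 4*E)
(V(R, I(-3, -6)) + (59*23 - 19)) + 23389 = ((-2 - 4*(-9)) + (59*23 - 19)) + 23389 = ((-2 + 36) + (1357 - 19)) + 23389 = (34 + 1338) + 23389 = 1372 + 23389 = 24761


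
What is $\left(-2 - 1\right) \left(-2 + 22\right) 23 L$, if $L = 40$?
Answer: $-55200$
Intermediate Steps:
$\left(-2 - 1\right) \left(-2 + 22\right) 23 L = \left(-2 - 1\right) \left(-2 + 22\right) 23 \cdot 40 = \left(-3\right) 20 \cdot 23 \cdot 40 = \left(-60\right) 23 \cdot 40 = \left(-1380\right) 40 = -55200$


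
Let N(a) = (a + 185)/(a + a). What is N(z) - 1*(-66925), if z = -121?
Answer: 8097893/121 ≈ 66925.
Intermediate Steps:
N(a) = (185 + a)/(2*a) (N(a) = (185 + a)/((2*a)) = (185 + a)*(1/(2*a)) = (185 + a)/(2*a))
N(z) - 1*(-66925) = (½)*(185 - 121)/(-121) - 1*(-66925) = (½)*(-1/121)*64 + 66925 = -32/121 + 66925 = 8097893/121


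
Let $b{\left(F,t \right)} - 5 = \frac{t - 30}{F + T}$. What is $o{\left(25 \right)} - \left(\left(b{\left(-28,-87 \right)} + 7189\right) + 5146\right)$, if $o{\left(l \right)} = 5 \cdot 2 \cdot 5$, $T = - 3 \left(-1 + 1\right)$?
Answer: $- \frac{344237}{28} \approx -12294.0$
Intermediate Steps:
$T = 0$ ($T = \left(-3\right) 0 = 0$)
$b{\left(F,t \right)} = 5 + \frac{-30 + t}{F}$ ($b{\left(F,t \right)} = 5 + \frac{t - 30}{F + 0} = 5 + \frac{-30 + t}{F}$)
$o{\left(l \right)} = 50$ ($o{\left(l \right)} = 10 \cdot 5 = 50$)
$o{\left(25 \right)} - \left(\left(b{\left(-28,-87 \right)} + 7189\right) + 5146\right) = 50 - \left(\left(\frac{-30 - 87 + 5 \left(-28\right)}{-28} + 7189\right) + 5146\right) = 50 - \left(\left(- \frac{-30 - 87 - 140}{28} + 7189\right) + 5146\right) = 50 - \left(\left(\left(- \frac{1}{28}\right) \left(-257\right) + 7189\right) + 5146\right) = 50 - \left(\left(\frac{257}{28} + 7189\right) + 5146\right) = 50 - \left(\frac{201549}{28} + 5146\right) = 50 - \frac{345637}{28} = - \frac{344237}{28}$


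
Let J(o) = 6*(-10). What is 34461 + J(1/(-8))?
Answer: 34401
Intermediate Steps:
J(o) = -60
34461 + J(1/(-8)) = 34461 - 60 = 34401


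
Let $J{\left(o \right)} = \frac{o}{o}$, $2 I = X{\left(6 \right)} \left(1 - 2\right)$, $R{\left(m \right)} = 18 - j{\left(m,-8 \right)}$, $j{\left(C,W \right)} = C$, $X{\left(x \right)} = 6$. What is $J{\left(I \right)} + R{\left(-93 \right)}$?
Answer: $112$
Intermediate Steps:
$R{\left(m \right)} = 18 - m$
$I = -3$ ($I = \frac{6 \left(1 - 2\right)}{2} = \frac{6 \left(-1\right)}{2} = \frac{1}{2} \left(-6\right) = -3$)
$J{\left(o \right)} = 1$
$J{\left(I \right)} + R{\left(-93 \right)} = 1 + \left(18 - -93\right) = 1 + \left(18 + 93\right) = 1 + 111 = 112$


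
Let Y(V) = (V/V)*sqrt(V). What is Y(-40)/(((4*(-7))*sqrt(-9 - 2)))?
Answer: -sqrt(110)/154 ≈ -0.068105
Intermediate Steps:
Y(V) = sqrt(V) (Y(V) = 1*sqrt(V) = sqrt(V))
Y(-40)/(((4*(-7))*sqrt(-9 - 2))) = sqrt(-40)/(((4*(-7))*sqrt(-9 - 2))) = (2*I*sqrt(10))/((-28*I*sqrt(11))) = (2*I*sqrt(10))*(I*sqrt(11)/308) = -sqrt(110)/154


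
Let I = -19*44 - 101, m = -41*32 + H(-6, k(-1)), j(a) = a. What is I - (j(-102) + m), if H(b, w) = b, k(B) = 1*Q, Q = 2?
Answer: 483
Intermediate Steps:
k(B) = 2 (k(B) = 1*2 = 2)
m = -1318 (m = -41*32 - 6 = -1312 - 6 = -1318)
I = -937 (I = -836 - 101 = -937)
I - (j(-102) + m) = -937 - (-102 - 1318) = -937 - 1*(-1420) = -937 + 1420 = 483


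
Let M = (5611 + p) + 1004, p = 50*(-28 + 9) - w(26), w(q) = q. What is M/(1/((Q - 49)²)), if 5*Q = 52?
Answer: 210047111/25 ≈ 8.4019e+6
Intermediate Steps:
Q = 52/5 (Q = (⅕)*52 = 52/5 ≈ 10.400)
p = -976 (p = 50*(-28 + 9) - 1*26 = 50*(-19) - 26 = -950 - 26 = -976)
M = 5639 (M = (5611 - 976) + 1004 = 4635 + 1004 = 5639)
M/(1/((Q - 49)²)) = 5639/(1/((52/5 - 49)²)) = 5639/(1/((-193/5)²)) = 5639/(1/(37249/25)) = 5639/(25/37249) = 5639*(37249/25) = 210047111/25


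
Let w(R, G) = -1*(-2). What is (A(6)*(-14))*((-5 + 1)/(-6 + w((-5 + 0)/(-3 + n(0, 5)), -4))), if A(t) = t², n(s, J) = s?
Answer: -504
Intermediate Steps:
w(R, G) = 2
(A(6)*(-14))*((-5 + 1)/(-6 + w((-5 + 0)/(-3 + n(0, 5)), -4))) = (6²*(-14))*((-5 + 1)/(-6 + 2)) = (36*(-14))*(-4/(-4)) = -(-2016)*(-1)/4 = -504*1 = -504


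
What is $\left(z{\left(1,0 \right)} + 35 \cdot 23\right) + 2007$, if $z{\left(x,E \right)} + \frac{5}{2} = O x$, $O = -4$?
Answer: $\frac{5611}{2} \approx 2805.5$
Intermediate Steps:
$z{\left(x,E \right)} = - \frac{5}{2} - 4 x$
$\left(z{\left(1,0 \right)} + 35 \cdot 23\right) + 2007 = \left(\left(- \frac{5}{2} - 4\right) + 35 \cdot 23\right) + 2007 = \left(\left(- \frac{5}{2} - 4\right) + 805\right) + 2007 = \left(- \frac{13}{2} + 805\right) + 2007 = \frac{1597}{2} + 2007 = \frac{5611}{2}$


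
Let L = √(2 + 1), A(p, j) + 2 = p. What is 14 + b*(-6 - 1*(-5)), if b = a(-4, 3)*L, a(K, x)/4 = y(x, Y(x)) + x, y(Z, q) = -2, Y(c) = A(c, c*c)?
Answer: 14 - 4*√3 ≈ 7.0718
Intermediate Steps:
A(p, j) = -2 + p
Y(c) = -2 + c
a(K, x) = -8 + 4*x (a(K, x) = 4*(-2 + x) = -8 + 4*x)
L = √3 ≈ 1.7320
b = 4*√3 (b = (-8 + 4*3)*√3 = (-8 + 12)*√3 = 4*√3 ≈ 6.9282)
14 + b*(-6 - 1*(-5)) = 14 + (4*√3)*(-6 - 1*(-5)) = 14 + (4*√3)*(-6 + 5) = 14 + (4*√3)*(-1) = 14 - 4*√3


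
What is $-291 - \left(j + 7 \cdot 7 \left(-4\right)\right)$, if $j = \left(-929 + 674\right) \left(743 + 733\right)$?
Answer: $376285$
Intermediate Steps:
$j = -376380$ ($j = \left(-255\right) 1476 = -376380$)
$-291 - \left(j + 7 \cdot 7 \left(-4\right)\right) = -291 - \left(-376380 + 7 \cdot 7 \left(-4\right)\right) = -291 - \left(-376380 + 49 \left(-4\right)\right) = -291 - \left(-376380 - 196\right) = -291 - -376576 = -291 + 376576 = 376285$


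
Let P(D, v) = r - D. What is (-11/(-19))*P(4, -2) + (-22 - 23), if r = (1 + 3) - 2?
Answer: -877/19 ≈ -46.158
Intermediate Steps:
r = 2 (r = 4 - 2 = 2)
P(D, v) = 2 - D
(-11/(-19))*P(4, -2) + (-22 - 23) = (-11/(-19))*(2 - 1*4) + (-22 - 23) = (-11*(-1/19))*(2 - 4) - 45 = (11/19)*(-2) - 45 = -22/19 - 45 = -877/19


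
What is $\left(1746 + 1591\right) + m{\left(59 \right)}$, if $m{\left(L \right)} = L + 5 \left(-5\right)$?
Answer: $3371$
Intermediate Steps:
$m{\left(L \right)} = -25 + L$ ($m{\left(L \right)} = L - 25 = -25 + L$)
$\left(1746 + 1591\right) + m{\left(59 \right)} = \left(1746 + 1591\right) + \left(-25 + 59\right) = 3337 + 34 = 3371$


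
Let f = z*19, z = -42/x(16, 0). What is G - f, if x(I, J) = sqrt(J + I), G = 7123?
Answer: 14645/2 ≈ 7322.5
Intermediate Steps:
x(I, J) = sqrt(I + J)
z = -21/2 (z = -42/sqrt(16 + 0) = -42/(sqrt(16)) = -42/4 = -42*1/4 = -21/2 ≈ -10.500)
f = -399/2 (f = -21/2*19 = -399/2 ≈ -199.50)
G - f = 7123 - 1*(-399/2) = 7123 + 399/2 = 14645/2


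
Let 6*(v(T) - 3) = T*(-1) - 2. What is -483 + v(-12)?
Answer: -1435/3 ≈ -478.33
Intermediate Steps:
v(T) = 8/3 - T/6 (v(T) = 3 + (T*(-1) - 2)/6 = 3 + (-T - 2)/6 = 3 + (-2 - T)/6 = 3 + (-⅓ - T/6) = 8/3 - T/6)
-483 + v(-12) = -483 + (8/3 - ⅙*(-12)) = -483 + (8/3 + 2) = -483 + 14/3 = -1435/3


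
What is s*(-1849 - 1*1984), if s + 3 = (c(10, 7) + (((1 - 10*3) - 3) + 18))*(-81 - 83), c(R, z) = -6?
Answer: -12560741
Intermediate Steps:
s = 3277 (s = -3 + (-6 + (((1 - 10*3) - 3) + 18))*(-81 - 83) = -3 + (-6 + (((1 - 2*15) - 3) + 18))*(-164) = -3 + (-6 + (((1 - 30) - 3) + 18))*(-164) = -3 + (-6 + ((-29 - 3) + 18))*(-164) = -3 + (-6 + (-32 + 18))*(-164) = -3 + (-6 - 14)*(-164) = -3 - 20*(-164) = -3 + 3280 = 3277)
s*(-1849 - 1*1984) = 3277*(-1849 - 1*1984) = 3277*(-1849 - 1984) = 3277*(-3833) = -12560741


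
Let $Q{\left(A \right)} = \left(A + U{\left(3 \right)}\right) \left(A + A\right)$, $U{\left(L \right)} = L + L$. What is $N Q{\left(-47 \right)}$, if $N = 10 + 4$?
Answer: $53956$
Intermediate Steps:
$U{\left(L \right)} = 2 L$
$Q{\left(A \right)} = 2 A \left(6 + A\right)$ ($Q{\left(A \right)} = \left(A + 2 \cdot 3\right) \left(A + A\right) = \left(A + 6\right) 2 A = \left(6 + A\right) 2 A = 2 A \left(6 + A\right)$)
$N = 14$
$N Q{\left(-47 \right)} = 14 \cdot 2 \left(-47\right) \left(6 - 47\right) = 14 \cdot 2 \left(-47\right) \left(-41\right) = 14 \cdot 3854 = 53956$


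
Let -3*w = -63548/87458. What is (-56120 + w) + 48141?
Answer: -1046709299/131187 ≈ -7978.8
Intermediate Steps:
w = 31774/131187 (w = -(-63548)/(3*87458) = -1/3*(-31774/43729) = 31774/131187 ≈ 0.24220)
(-56120 + w) + 48141 = (-56120 + 31774/131187) + 48141 = -7362182666/131187 + 48141 = -1046709299/131187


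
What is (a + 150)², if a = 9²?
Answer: 53361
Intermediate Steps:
a = 81
(a + 150)² = (81 + 150)² = 231² = 53361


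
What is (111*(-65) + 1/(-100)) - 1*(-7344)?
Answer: 12899/100 ≈ 128.99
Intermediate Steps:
(111*(-65) + 1/(-100)) - 1*(-7344) = (-7215 - 1/100) + 7344 = -721501/100 + 7344 = 12899/100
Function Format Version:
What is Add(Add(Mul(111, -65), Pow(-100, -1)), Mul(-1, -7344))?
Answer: Rational(12899, 100) ≈ 128.99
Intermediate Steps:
Add(Add(Mul(111, -65), Pow(-100, -1)), Mul(-1, -7344)) = Add(Add(-7215, Rational(-1, 100)), 7344) = Add(Rational(-721501, 100), 7344) = Rational(12899, 100)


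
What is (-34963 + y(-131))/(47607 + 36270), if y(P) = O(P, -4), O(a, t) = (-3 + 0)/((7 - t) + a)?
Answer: -466173/1118360 ≈ -0.41684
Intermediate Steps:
O(a, t) = -3/(7 + a - t)
y(P) = 3/(-11 - P) (y(P) = 3/(-7 - 4 - P) = 3/(-11 - P))
(-34963 + y(-131))/(47607 + 36270) = (-34963 - 3/(11 - 131))/(47607 + 36270) = (-34963 - 3/(-120))/83877 = (-34963 - 3*(-1/120))*(1/83877) = (-34963 + 1/40)*(1/83877) = -1398519/40*1/83877 = -466173/1118360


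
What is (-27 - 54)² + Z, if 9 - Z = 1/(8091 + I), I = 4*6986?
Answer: 236749949/36035 ≈ 6570.0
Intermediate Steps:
I = 27944
Z = 324314/36035 (Z = 9 - 1/(8091 + 27944) = 9 - 1/36035 = 324314/36035 ≈ 9.0000)
(-27 - 54)² + Z = (-27 - 54)² + 324314/36035 = (-81)² + 324314/36035 = 6561 + 324314/36035 = 236749949/36035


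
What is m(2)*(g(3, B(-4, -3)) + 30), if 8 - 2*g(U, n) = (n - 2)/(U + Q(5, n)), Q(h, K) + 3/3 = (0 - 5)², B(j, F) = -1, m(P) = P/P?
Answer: 613/18 ≈ 34.056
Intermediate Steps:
m(P) = 1
Q(h, K) = 24 (Q(h, K) = -1 + (0 - 5)² = -1 + (-5)² = -1 + 25 = 24)
g(U, n) = 4 - (-2 + n)/(2*(24 + U)) (g(U, n) = 4 - (n - 2)/(2*(U + 24)) = 4 - (-2 + n)/(2*(24 + U)))
m(2)*(g(3, B(-4, -3)) + 30) = 1*((194 - 1*(-1) + 8*3)/(2*(24 + 3)) + 30) = 1*((½)*(194 + 1 + 24)/27 + 30) = 1*((½)*(1/27)*219 + 30) = 1*(73/18 + 30) = 1*(613/18) = 613/18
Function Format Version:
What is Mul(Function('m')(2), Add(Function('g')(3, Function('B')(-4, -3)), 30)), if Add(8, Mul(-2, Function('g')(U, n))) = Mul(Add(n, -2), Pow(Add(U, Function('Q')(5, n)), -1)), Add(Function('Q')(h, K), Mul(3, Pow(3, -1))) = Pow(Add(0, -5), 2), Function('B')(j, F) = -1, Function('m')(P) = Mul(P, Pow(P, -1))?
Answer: Rational(613, 18) ≈ 34.056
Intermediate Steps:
Function('m')(P) = 1
Function('Q')(h, K) = 24 (Function('Q')(h, K) = Add(-1, Pow(Add(0, -5), 2)) = Add(-1, Pow(-5, 2)) = Add(-1, 25) = 24)
Function('g')(U, n) = Add(4, Mul(Rational(-1, 2), Pow(Add(24, U), -1), Add(-2, n))) (Function('g')(U, n) = Add(4, Mul(Rational(-1, 2), Mul(Add(n, -2), Pow(Add(U, 24), -1)))) = Add(4, Mul(Rational(-1, 2), Mul(Add(-2, n), Pow(Add(24, U), -1)))) = Add(4, Mul(Rational(-1, 2), Mul(Pow(Add(24, U), -1), Add(-2, n)))) = Add(4, Mul(Rational(-1, 2), Pow(Add(24, U), -1), Add(-2, n))))
Mul(Function('m')(2), Add(Function('g')(3, Function('B')(-4, -3)), 30)) = Mul(1, Add(Mul(Rational(1, 2), Pow(Add(24, 3), -1), Add(194, Mul(-1, -1), Mul(8, 3))), 30)) = Mul(1, Add(Mul(Rational(1, 2), Pow(27, -1), Add(194, 1, 24)), 30)) = Mul(1, Add(Mul(Rational(1, 2), Rational(1, 27), 219), 30)) = Mul(1, Add(Rational(73, 18), 30)) = Mul(1, Rational(613, 18)) = Rational(613, 18)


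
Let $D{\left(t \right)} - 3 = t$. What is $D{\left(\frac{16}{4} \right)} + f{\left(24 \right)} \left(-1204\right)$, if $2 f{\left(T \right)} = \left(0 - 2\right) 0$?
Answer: $7$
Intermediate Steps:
$f{\left(T \right)} = 0$ ($f{\left(T \right)} = \frac{\left(0 - 2\right) 0}{2} = \frac{\left(-2\right) 0}{2} = \frac{1}{2} \cdot 0 = 0$)
$D{\left(t \right)} = 3 + t$
$D{\left(\frac{16}{4} \right)} + f{\left(24 \right)} \left(-1204\right) = \left(3 + \frac{16}{4}\right) + 0 \left(-1204\right) = \left(3 + 16 \cdot \frac{1}{4}\right) + 0 = \left(3 + 4\right) + 0 = 7 + 0 = 7$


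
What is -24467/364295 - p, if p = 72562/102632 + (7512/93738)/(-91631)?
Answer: -20718150850624725331/26761648732643550860 ≈ -0.77417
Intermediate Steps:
p = 51938041683121/73461476914708 (p = 72562*(1/102632) + (7512*(1/93738))*(-1/91631) = 36281/51316 + (1252/15623)*(-1/91631) = 36281/51316 - 1252/1431551113 = 51938041683121/73461476914708 ≈ 0.70701)
-24467/364295 - p = -24467/364295 - 1*51938041683121/73461476914708 = -24467*1/364295 - 51938041683121/73461476914708 = -24467/364295 - 51938041683121/73461476914708 = -20718150850624725331/26761648732643550860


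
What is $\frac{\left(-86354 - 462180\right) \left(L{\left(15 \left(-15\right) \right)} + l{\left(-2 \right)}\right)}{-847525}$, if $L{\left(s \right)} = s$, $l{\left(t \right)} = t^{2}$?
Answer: $- \frac{17318002}{121075} \approx -143.04$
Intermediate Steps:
$\frac{\left(-86354 - 462180\right) \left(L{\left(15 \left(-15\right) \right)} + l{\left(-2 \right)}\right)}{-847525} = \frac{\left(-86354 - 462180\right) \left(15 \left(-15\right) + \left(-2\right)^{2}\right)}{-847525} = - 548534 \left(-225 + 4\right) \left(- \frac{1}{847525}\right) = \left(-548534\right) \left(-221\right) \left(- \frac{1}{847525}\right) = 121226014 \left(- \frac{1}{847525}\right) = - \frac{17318002}{121075}$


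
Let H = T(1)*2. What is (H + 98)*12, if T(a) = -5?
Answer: 1056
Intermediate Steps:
H = -10 (H = -5*2 = -10)
(H + 98)*12 = (-10 + 98)*12 = 88*12 = 1056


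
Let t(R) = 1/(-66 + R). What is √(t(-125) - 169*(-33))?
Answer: √203454346/191 ≈ 74.679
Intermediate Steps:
√(t(-125) - 169*(-33)) = √(1/(-66 - 125) - 169*(-33)) = √(1/(-191) + 5577) = √(-1/191 + 5577) = √(1065206/191) = √203454346/191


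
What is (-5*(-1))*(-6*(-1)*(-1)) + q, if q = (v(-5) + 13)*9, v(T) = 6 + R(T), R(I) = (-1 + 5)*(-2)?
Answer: 69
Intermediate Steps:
R(I) = -8 (R(I) = 4*(-2) = -8)
v(T) = -2 (v(T) = 6 - 8 = -2)
q = 99 (q = (-2 + 13)*9 = 11*9 = 99)
(-5*(-1))*(-6*(-1)*(-1)) + q = (-5*(-1))*(-6*(-1)*(-1)) + 99 = 5*(6*(-1)) + 99 = 5*(-6) + 99 = -30 + 99 = 69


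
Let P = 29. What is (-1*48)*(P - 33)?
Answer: 192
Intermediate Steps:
(-1*48)*(P - 33) = (-1*48)*(29 - 33) = -48*(-4) = 192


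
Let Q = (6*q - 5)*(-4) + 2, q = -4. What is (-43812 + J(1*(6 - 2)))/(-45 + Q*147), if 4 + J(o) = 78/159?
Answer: -774074/305651 ≈ -2.5325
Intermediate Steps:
Q = 118 (Q = (6*(-4) - 5)*(-4) + 2 = (-24 - 5)*(-4) + 2 = -29*(-4) + 2 = 116 + 2 = 118)
J(o) = -186/53 (J(o) = -4 + 78/159 = -4 + 78*(1/159) = -4 + 26/53 = -186/53)
(-43812 + J(1*(6 - 2)))/(-45 + Q*147) = (-43812 - 186/53)/(-45 + 118*147) = -2322222/(53*(-45 + 17346)) = -2322222/53/17301 = -2322222/53*1/17301 = -774074/305651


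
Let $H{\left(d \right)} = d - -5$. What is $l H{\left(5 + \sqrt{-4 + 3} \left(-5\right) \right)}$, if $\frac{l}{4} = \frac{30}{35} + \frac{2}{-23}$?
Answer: $\frac{4960}{161} - \frac{2480 i}{161} \approx 30.807 - 15.404 i$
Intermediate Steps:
$H{\left(d \right)} = 5 + d$ ($H{\left(d \right)} = d + 5 = 5 + d$)
$l = \frac{496}{161}$ ($l = 4 \left(\frac{30}{35} + \frac{2}{-23}\right) = 4 \left(30 \cdot \frac{1}{35} + 2 \left(- \frac{1}{23}\right)\right) = 4 \left(\frac{6}{7} - \frac{2}{23}\right) = 4 \cdot \frac{124}{161} = \frac{496}{161} \approx 3.0807$)
$l H{\left(5 + \sqrt{-4 + 3} \left(-5\right) \right)} = \frac{496 \left(5 + \left(5 + \sqrt{-4 + 3} \left(-5\right)\right)\right)}{161} = \frac{496 \left(5 + \left(5 + \sqrt{-1} \left(-5\right)\right)\right)}{161} = \frac{496 \left(5 + \left(5 + i \left(-5\right)\right)\right)}{161} = \frac{496 \left(5 + \left(5 - 5 i\right)\right)}{161} = \frac{496 \left(10 - 5 i\right)}{161} = \frac{4960}{161} - \frac{2480 i}{161}$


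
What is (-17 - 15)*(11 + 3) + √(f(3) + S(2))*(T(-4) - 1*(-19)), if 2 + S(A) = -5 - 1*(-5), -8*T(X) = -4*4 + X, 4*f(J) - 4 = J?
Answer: -448 + 43*I/4 ≈ -448.0 + 10.75*I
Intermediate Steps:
f(J) = 1 + J/4
T(X) = 2 - X/8 (T(X) = -(-4*4 + X)/8 = -(-16 + X)/8 = 2 - X/8)
S(A) = -2 (S(A) = -2 + (-5 - 1*(-5)) = -2 + (-5 + 5) = -2 + 0 = -2)
(-17 - 15)*(11 + 3) + √(f(3) + S(2))*(T(-4) - 1*(-19)) = (-17 - 15)*(11 + 3) + √((1 + (¼)*3) - 2)*((2 - ⅛*(-4)) - 1*(-19)) = -32*14 + √((1 + ¾) - 2)*((2 + ½) + 19) = -448 + √(7/4 - 2)*(5/2 + 19) = -448 + √(-¼)*(43/2) = -448 + (I/2)*(43/2) = -448 + 43*I/4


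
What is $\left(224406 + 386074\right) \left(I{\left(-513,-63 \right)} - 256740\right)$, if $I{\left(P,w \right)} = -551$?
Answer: $-157071009680$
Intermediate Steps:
$\left(224406 + 386074\right) \left(I{\left(-513,-63 \right)} - 256740\right) = \left(224406 + 386074\right) \left(-551 - 256740\right) = 610480 \left(-257291\right) = -157071009680$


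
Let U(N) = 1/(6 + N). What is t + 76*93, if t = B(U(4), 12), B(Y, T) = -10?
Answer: 7058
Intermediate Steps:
t = -10
t + 76*93 = -10 + 76*93 = -10 + 7068 = 7058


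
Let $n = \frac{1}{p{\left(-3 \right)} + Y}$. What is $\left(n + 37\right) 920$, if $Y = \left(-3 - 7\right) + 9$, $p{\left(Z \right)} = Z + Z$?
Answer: $\frac{237360}{7} \approx 33909.0$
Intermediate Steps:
$p{\left(Z \right)} = 2 Z$
$Y = -1$ ($Y = -10 + 9 = -1$)
$n = - \frac{1}{7}$ ($n = \frac{1}{2 \left(-3\right) - 1} = \frac{1}{-6 - 1} = \frac{1}{-7} = - \frac{1}{7} \approx -0.14286$)
$\left(n + 37\right) 920 = \left(- \frac{1}{7} + 37\right) 920 = \frac{258}{7} \cdot 920 = \frac{237360}{7}$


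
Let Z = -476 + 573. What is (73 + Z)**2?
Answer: 28900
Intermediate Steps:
Z = 97
(73 + Z)**2 = (73 + 97)**2 = 170**2 = 28900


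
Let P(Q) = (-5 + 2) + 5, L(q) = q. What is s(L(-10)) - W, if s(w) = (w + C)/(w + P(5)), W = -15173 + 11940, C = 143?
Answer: 25731/8 ≈ 3216.4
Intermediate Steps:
P(Q) = 2 (P(Q) = -3 + 5 = 2)
W = -3233
s(w) = (143 + w)/(2 + w) (s(w) = (w + 143)/(w + 2) = (143 + w)/(2 + w))
s(L(-10)) - W = (143 - 10)/(2 - 10) - 1*(-3233) = 133/(-8) + 3233 = -⅛*133 + 3233 = -133/8 + 3233 = 25731/8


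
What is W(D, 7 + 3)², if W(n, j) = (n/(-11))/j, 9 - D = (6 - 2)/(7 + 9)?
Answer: 49/7744 ≈ 0.0063275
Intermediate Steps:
D = 35/4 (D = 9 - (6 - 2)/(7 + 9) = 9 - 4/16 = 9 - 1*¼ = 9 - ¼ = 35/4 ≈ 8.7500)
W(n, j) = -n/(11*j) (W(n, j) = (n*(-1/11))/j = (-n/11)/j = -n/(11*j))
W(D, 7 + 3)² = (-1/11*35/4/(7 + 3))² = (-1/11*35/4/10)² = (-1/11*35/4*⅒)² = (-7/88)² = 49/7744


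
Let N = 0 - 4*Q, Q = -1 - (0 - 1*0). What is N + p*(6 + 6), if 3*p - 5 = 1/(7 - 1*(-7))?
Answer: 170/7 ≈ 24.286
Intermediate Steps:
Q = -1 (Q = -1 - (0 + 0) = -1 - 1*0 = -1 + 0 = -1)
p = 71/42 (p = 5/3 + 1/(3*(7 - 1*(-7))) = 5/3 + 1/(3*(7 + 7)) = 5/3 + (1/3)/14 = 5/3 + (1/3)*(1/14) = 5/3 + 1/42 = 71/42 ≈ 1.6905)
N = 4 (N = 0 - 4*(-1) = 0 + 4 = 4)
N + p*(6 + 6) = 4 + 71*(6 + 6)/42 = 4 + (71/42)*12 = 4 + 142/7 = 170/7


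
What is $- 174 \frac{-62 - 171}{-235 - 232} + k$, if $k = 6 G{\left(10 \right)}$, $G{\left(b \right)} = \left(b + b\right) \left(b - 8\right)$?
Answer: $\frac{71538}{467} \approx 153.19$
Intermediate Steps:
$G{\left(b \right)} = 2 b \left(-8 + b\right)$
$k = 240$ ($k = 6 \cdot 2 \cdot 10 \left(-8 + 10\right) = 6 \cdot 2 \cdot 10 \cdot 2 = 6 \cdot 40 = 240$)
$- 174 \frac{-62 - 171}{-235 - 232} + k = - 174 \frac{-62 - 171}{-235 - 232} + 240 = - 174 \left(- \frac{233}{-467}\right) + 240 = - 174 \left(\left(-233\right) \left(- \frac{1}{467}\right)\right) + 240 = \left(-174\right) \frac{233}{467} + 240 = - \frac{40542}{467} + 240 = \frac{71538}{467}$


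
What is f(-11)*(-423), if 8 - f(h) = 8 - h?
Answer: 4653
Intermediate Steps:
f(h) = h (f(h) = 8 - (8 - h) = 8 + (-8 + h) = h)
f(-11)*(-423) = -11*(-423) = 4653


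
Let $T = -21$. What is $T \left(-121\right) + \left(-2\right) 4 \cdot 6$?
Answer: $2493$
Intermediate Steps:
$T \left(-121\right) + \left(-2\right) 4 \cdot 6 = \left(-21\right) \left(-121\right) + \left(-2\right) 4 \cdot 6 = 2541 - 48 = 2493$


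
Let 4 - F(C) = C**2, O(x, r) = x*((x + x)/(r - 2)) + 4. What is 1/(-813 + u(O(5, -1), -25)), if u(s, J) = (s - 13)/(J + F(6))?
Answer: -171/138946 ≈ -0.0012307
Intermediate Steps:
O(x, r) = 4 + 2*x**2/(-2 + r) (O(x, r) = x*((2*x)/(-2 + r)) + 4 = x*(2*x/(-2 + r)) + 4 = 2*x**2/(-2 + r) + 4 = 4 + 2*x**2/(-2 + r))
F(C) = 4 - C**2
u(s, J) = (-13 + s)/(-32 + J) (u(s, J) = (s - 13)/(J + (4 - 1*6**2)) = (-13 + s)/(J + (4 - 1*36)) = (-13 + s)/(J + (4 - 36)) = (-13 + s)/(J - 32) = (-13 + s)/(-32 + J))
1/(-813 + u(O(5, -1), -25)) = 1/(-813 + (-13 + 2*(-4 + 5**2 + 2*(-1))/(-2 - 1))/(-32 - 25)) = 1/(-813 + (-13 + 2*(-4 + 25 - 2)/(-3))/(-57)) = 1/(-813 - (-13 + 2*(-1/3)*19)/57) = 1/(-813 - (-13 - 38/3)/57) = 1/(-813 - 1/57*(-77/3)) = 1/(-813 + 77/171) = 1/(-138946/171) = -171/138946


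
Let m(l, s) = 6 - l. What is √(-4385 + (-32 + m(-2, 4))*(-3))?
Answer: I*√4313 ≈ 65.673*I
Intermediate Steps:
√(-4385 + (-32 + m(-2, 4))*(-3)) = √(-4385 + (-32 + (6 - 1*(-2)))*(-3)) = √(-4385 + (-32 + (6 + 2))*(-3)) = √(-4385 + (-32 + 8)*(-3)) = √(-4385 - 24*(-3)) = √(-4385 + 72) = √(-4313) = I*√4313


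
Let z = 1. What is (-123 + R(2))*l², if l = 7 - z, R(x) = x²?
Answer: -4284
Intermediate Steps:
l = 6 (l = 7 - 1*1 = 7 - 1 = 6)
(-123 + R(2))*l² = (-123 + 2²)*6² = (-123 + 4)*36 = -119*36 = -4284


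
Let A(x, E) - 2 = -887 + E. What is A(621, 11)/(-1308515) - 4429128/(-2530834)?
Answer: 2898896186918/1655817125755 ≈ 1.7507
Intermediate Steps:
A(x, E) = -885 + E (A(x, E) = 2 + (-887 + E) = -885 + E)
A(621, 11)/(-1308515) - 4429128/(-2530834) = (-885 + 11)/(-1308515) - 4429128/(-2530834) = -874*(-1/1308515) - 4429128*(-1/2530834) = 874/1308515 + 2214564/1265417 = 2898896186918/1655817125755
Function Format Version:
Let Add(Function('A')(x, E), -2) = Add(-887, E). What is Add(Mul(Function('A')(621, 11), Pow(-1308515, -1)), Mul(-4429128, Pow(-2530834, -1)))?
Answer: Rational(2898896186918, 1655817125755) ≈ 1.7507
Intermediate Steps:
Function('A')(x, E) = Add(-885, E) (Function('A')(x, E) = Add(2, Add(-887, E)) = Add(-885, E))
Add(Mul(Function('A')(621, 11), Pow(-1308515, -1)), Mul(-4429128, Pow(-2530834, -1))) = Add(Mul(Add(-885, 11), Pow(-1308515, -1)), Mul(-4429128, Pow(-2530834, -1))) = Add(Mul(-874, Rational(-1, 1308515)), Mul(-4429128, Rational(-1, 2530834))) = Add(Rational(874, 1308515), Rational(2214564, 1265417)) = Rational(2898896186918, 1655817125755)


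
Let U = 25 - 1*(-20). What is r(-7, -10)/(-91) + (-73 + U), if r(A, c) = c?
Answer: -2538/91 ≈ -27.890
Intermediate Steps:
U = 45 (U = 25 + 20 = 45)
r(-7, -10)/(-91) + (-73 + U) = -10/(-91) + (-73 + 45) = -1/91*(-10) - 28 = 10/91 - 28 = -2538/91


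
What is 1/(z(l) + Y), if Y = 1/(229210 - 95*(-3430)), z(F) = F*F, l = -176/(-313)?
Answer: 54378673140/17193636529 ≈ 3.1627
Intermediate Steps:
l = 176/313 (l = -176*(-1/313) = 176/313 ≈ 0.56230)
z(F) = F²
Y = 1/555060 (Y = 1/(229210 + 325850) = 1/555060 ≈ 1.8016e-6)
1/(z(l) + Y) = 1/((176/313)² + 1/555060) = 1/(30976/97969 + 1/555060) = 1/(17193636529/54378673140) = 54378673140/17193636529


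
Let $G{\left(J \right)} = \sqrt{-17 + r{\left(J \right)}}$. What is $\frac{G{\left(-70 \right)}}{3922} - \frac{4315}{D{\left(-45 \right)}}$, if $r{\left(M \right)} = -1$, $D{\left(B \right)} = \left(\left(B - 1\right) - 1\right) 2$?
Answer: $\frac{4315}{94} + \frac{3 i \sqrt{2}}{3922} \approx 45.904 + 0.0010818 i$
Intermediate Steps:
$D{\left(B \right)} = -4 + 2 B$ ($D{\left(B \right)} = \left(\left(-1 + B\right) - 1\right) 2 = \left(-2 + B\right) 2 = -4 + 2 B$)
$G{\left(J \right)} = 3 i \sqrt{2}$ ($G{\left(J \right)} = \sqrt{-17 - 1} = \sqrt{-18} = 3 i \sqrt{2}$)
$\frac{G{\left(-70 \right)}}{3922} - \frac{4315}{D{\left(-45 \right)}} = \frac{3 i \sqrt{2}}{3922} - \frac{4315}{-4 + 2 \left(-45\right)} = 3 i \sqrt{2} \cdot \frac{1}{3922} - \frac{4315}{-4 - 90} = \frac{3 i \sqrt{2}}{3922} - \frac{4315}{-94} = \frac{3 i \sqrt{2}}{3922} - - \frac{4315}{94} = \frac{3 i \sqrt{2}}{3922} + \frac{4315}{94} = \frac{4315}{94} + \frac{3 i \sqrt{2}}{3922}$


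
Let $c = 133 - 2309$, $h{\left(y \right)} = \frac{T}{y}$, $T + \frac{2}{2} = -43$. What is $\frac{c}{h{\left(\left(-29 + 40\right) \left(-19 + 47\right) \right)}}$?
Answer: $15232$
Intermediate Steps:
$T = -44$ ($T = -1 - 43 = -44$)
$h{\left(y \right)} = - \frac{44}{y}$
$c = -2176$
$\frac{c}{h{\left(\left(-29 + 40\right) \left(-19 + 47\right) \right)}} = - \frac{2176}{\left(-44\right) \frac{1}{\left(-29 + 40\right) \left(-19 + 47\right)}} = - \frac{2176}{\left(-44\right) \frac{1}{11 \cdot 28}} = - \frac{2176}{\left(-44\right) \frac{1}{308}} = - \frac{2176}{- \frac{1}{7}} = \left(-2176\right) \left(-7\right) = 15232$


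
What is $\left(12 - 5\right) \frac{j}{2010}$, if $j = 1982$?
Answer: $\frac{6937}{1005} \approx 6.9025$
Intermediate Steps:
$\left(12 - 5\right) \frac{j}{2010} = \left(12 - 5\right) \frac{1982}{2010} = \left(12 - 5\right) 1982 \cdot \frac{1}{2010} = 7 \cdot \frac{991}{1005} = \frac{6937}{1005}$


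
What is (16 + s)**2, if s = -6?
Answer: 100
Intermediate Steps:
(16 + s)**2 = (16 - 6)**2 = 10**2 = 100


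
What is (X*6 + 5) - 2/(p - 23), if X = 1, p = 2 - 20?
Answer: 453/41 ≈ 11.049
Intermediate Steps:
p = -18
(X*6 + 5) - 2/(p - 23) = (1*6 + 5) - 2/(-18 - 23) = (6 + 5) - 2/(-41) = 11 - 2*(-1/41) = 11 + 2/41 = 453/41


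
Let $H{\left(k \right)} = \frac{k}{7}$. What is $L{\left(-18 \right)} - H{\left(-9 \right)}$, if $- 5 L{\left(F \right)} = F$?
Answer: $\frac{171}{35} \approx 4.8857$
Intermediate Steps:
$L{\left(F \right)} = - \frac{F}{5}$
$H{\left(k \right)} = \frac{k}{7}$ ($H{\left(k \right)} = k \frac{1}{7} = \frac{k}{7}$)
$L{\left(-18 \right)} - H{\left(-9 \right)} = \left(- \frac{1}{5}\right) \left(-18\right) - \frac{1}{7} \left(-9\right) = \frac{18}{5} - - \frac{9}{7} = \frac{18}{5} + \frac{9}{7} = \frac{171}{35}$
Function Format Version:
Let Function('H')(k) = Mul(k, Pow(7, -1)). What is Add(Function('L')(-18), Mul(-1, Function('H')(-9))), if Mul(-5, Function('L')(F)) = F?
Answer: Rational(171, 35) ≈ 4.8857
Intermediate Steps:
Function('L')(F) = Mul(Rational(-1, 5), F)
Function('H')(k) = Mul(Rational(1, 7), k) (Function('H')(k) = Mul(k, Rational(1, 7)) = Mul(Rational(1, 7), k))
Add(Function('L')(-18), Mul(-1, Function('H')(-9))) = Add(Mul(Rational(-1, 5), -18), Mul(-1, Mul(Rational(1, 7), -9))) = Add(Rational(18, 5), Mul(-1, Rational(-9, 7))) = Add(Rational(18, 5), Rational(9, 7)) = Rational(171, 35)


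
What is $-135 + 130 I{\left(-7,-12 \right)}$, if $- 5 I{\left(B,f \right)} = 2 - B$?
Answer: $-369$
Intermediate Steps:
$I{\left(B,f \right)} = - \frac{2}{5} + \frac{B}{5}$ ($I{\left(B,f \right)} = - \frac{2 - B}{5} = - \frac{2}{5} + \frac{B}{5}$)
$-135 + 130 I{\left(-7,-12 \right)} = -135 + 130 \left(- \frac{2}{5} + \frac{1}{5} \left(-7\right)\right) = -135 + 130 \left(- \frac{2}{5} - \frac{7}{5}\right) = -135 + 130 \left(- \frac{9}{5}\right) = -135 - 234 = -369$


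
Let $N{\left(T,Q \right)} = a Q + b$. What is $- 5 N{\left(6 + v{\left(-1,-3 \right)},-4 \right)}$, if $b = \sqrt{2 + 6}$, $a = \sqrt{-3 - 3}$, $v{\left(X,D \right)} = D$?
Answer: $- 10 \sqrt{2} + 20 i \sqrt{6} \approx -14.142 + 48.99 i$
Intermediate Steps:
$a = i \sqrt{6}$ ($a = \sqrt{-6} = i \sqrt{6} \approx 2.4495 i$)
$b = 2 \sqrt{2}$ ($b = \sqrt{8} = 2 \sqrt{2} \approx 2.8284$)
$N{\left(T,Q \right)} = 2 \sqrt{2} + i Q \sqrt{6}$ ($N{\left(T,Q \right)} = i \sqrt{6} Q + 2 \sqrt{2} = i Q \sqrt{6} + 2 \sqrt{2} = 2 \sqrt{2} + i Q \sqrt{6}$)
$- 5 N{\left(6 + v{\left(-1,-3 \right)},-4 \right)} = - 5 \left(2 \sqrt{2} + i \left(-4\right) \sqrt{6}\right) = - 5 \left(2 \sqrt{2} - 4 i \sqrt{6}\right) = - 10 \sqrt{2} + 20 i \sqrt{6}$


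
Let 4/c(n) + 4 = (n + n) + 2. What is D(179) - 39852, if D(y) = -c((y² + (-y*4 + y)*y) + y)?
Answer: -1273351103/31952 ≈ -39852.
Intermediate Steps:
c(n) = 4/(-2 + 2*n) (c(n) = 4/(-4 + ((n + n) + 2)) = 4/(-4 + (2*n + 2)) = 4/(-4 + (2 + 2*n)) = 4/(-2 + 2*n))
D(y) = -2/(-1 + y - 2*y²) (D(y) = -2/(-1 + ((y² + (-y*4 + y)*y) + y)) = -2/(-1 + ((y² + (-4*y + y)*y) + y)) = -2/(-1 + ((y² + (-3*y)*y) + y)) = -2/(-1 + ((y² - 3*y²) + y)) = -2/(-1 + (-2*y² + y)) = -2/(-1 + (y - 2*y²)) = -2/(-1 + y - 2*y²))
D(179) - 39852 = 2/(1 + 179*(-1 + 2*179)) - 39852 = 2/(1 + 179*(-1 + 358)) - 39852 = 2/(1 + 179*357) - 39852 = 2/(1 + 63903) - 39852 = 2/63904 - 39852 = 2*(1/63904) - 39852 = 1/31952 - 39852 = -1273351103/31952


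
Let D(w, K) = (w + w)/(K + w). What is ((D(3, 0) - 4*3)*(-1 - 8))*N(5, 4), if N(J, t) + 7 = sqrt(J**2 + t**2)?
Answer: -630 + 90*sqrt(41) ≈ -53.719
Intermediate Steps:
D(w, K) = 2*w/(K + w) (D(w, K) = (2*w)/(K + w) = 2*w/(K + w))
N(J, t) = -7 + sqrt(J**2 + t**2)
((D(3, 0) - 4*3)*(-1 - 8))*N(5, 4) = ((2*3/(0 + 3) - 4*3)*(-1 - 8))*(-7 + sqrt(5**2 + 4**2)) = ((2*3/3 - 12)*(-9))*(-7 + sqrt(25 + 16)) = ((2*3*(1/3) - 12)*(-9))*(-7 + sqrt(41)) = ((2 - 12)*(-9))*(-7 + sqrt(41)) = (-10*(-9))*(-7 + sqrt(41)) = 90*(-7 + sqrt(41)) = -630 + 90*sqrt(41)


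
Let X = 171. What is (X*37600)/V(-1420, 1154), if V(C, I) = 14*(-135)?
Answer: -71440/21 ≈ -3401.9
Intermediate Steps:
V(C, I) = -1890
(X*37600)/V(-1420, 1154) = (171*37600)/(-1890) = 6429600*(-1/1890) = -71440/21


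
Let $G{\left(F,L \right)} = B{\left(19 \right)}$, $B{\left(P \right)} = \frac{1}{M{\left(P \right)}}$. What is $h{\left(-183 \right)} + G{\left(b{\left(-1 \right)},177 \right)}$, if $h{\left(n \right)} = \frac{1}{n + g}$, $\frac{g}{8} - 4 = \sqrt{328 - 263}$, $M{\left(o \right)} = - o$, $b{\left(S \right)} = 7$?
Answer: $- \frac{21510}{354179} - \frac{8 \sqrt{65}}{18641} \approx -0.064192$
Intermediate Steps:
$g = 32 + 8 \sqrt{65}$ ($g = 32 + 8 \sqrt{328 - 263} = 32 + 8 \sqrt{65} \approx 96.498$)
$B{\left(P \right)} = - \frac{1}{P}$ ($B{\left(P \right)} = \frac{1}{\left(-1\right) P} = - \frac{1}{P}$)
$G{\left(F,L \right)} = - \frac{1}{19}$
$h{\left(n \right)} = \frac{1}{32 + n + 8 \sqrt{65}}$ ($h{\left(n \right)} = \frac{1}{n + \left(32 + 8 \sqrt{65}\right)} = \frac{1}{32 + n + 8 \sqrt{65}}$)
$h{\left(-183 \right)} + G{\left(b{\left(-1 \right)},177 \right)} = \frac{1}{32 - 183 + 8 \sqrt{65}} - \frac{1}{19} = \frac{1}{-151 + 8 \sqrt{65}} - \frac{1}{19} = - \frac{1}{19} + \frac{1}{-151 + 8 \sqrt{65}}$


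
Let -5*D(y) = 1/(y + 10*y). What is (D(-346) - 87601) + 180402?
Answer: 1766003031/19030 ≈ 92801.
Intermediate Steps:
D(y) = -1/(55*y) (D(y) = -1/(5*(y + 10*y)) = -1/(11*y)/5 = -1/(55*y))
(D(-346) - 87601) + 180402 = (-1/55/(-346) - 87601) + 180402 = (-1/55*(-1/346) - 87601) + 180402 = (1/19030 - 87601) + 180402 = -1667047029/19030 + 180402 = 1766003031/19030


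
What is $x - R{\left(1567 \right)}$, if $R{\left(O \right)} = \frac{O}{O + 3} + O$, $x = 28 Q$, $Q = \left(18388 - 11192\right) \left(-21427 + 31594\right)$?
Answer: $\frac{3216187276963}{1570} \approx 2.0485 \cdot 10^{9}$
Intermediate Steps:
$Q = 73161732$ ($Q = 7196 \cdot 10167 = 73161732$)
$x = 2048528496$ ($x = 28 \cdot 73161732 = 2048528496$)
$R{\left(O \right)} = O + \frac{O}{3 + O}$ ($R{\left(O \right)} = \frac{O}{3 + O} + O = O + \frac{O}{3 + O}$)
$x - R{\left(1567 \right)} = 2048528496 - \frac{1567 \left(4 + 1567\right)}{3 + 1567} = 2048528496 - 1567 \cdot \frac{1}{1570} \cdot 1571 = 2048528496 - \frac{2461757}{1570} = \frac{3216187276963}{1570}$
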